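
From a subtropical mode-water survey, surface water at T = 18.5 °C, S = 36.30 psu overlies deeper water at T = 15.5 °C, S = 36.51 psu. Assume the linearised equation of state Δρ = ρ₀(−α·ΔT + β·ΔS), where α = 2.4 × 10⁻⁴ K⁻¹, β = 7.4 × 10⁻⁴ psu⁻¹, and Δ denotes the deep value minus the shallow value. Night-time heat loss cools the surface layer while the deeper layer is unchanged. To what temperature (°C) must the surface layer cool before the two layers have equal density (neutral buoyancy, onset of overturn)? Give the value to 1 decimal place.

Neutral buoyancy requires Δρ = 0, i.e. −α(T_deep − T_surf′) + β(S_deep − S_surf) = 0.
T_surf′ = T_deep − (β/α)·ΔS = 15.5 − (7.4 × 10⁻⁴/2.4 × 10⁻⁴)·(+0.21) = 14.852 °C.
Cooling required: 18.5 − (14.852) = 3.648 °C.

14.9 °C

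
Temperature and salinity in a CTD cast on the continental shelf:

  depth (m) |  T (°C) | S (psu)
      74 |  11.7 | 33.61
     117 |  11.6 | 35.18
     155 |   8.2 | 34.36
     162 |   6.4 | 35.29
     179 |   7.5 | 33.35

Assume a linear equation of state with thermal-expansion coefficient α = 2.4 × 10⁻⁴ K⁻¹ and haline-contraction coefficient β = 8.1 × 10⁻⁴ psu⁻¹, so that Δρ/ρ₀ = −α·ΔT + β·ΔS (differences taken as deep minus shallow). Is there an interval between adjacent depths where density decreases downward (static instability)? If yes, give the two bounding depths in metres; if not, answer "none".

Evaluate Δρ/ρ₀ = −αΔT + βΔS across each adjacent pair:
  74–117 m: −αΔT+βΔS = −(2.4 × 10⁻⁴)(-0.1)+(8.1 × 10⁻⁴)(+1.57) = 1.3 × 10⁻³ → stable
  117–155 m: −αΔT+βΔS = −(2.4 × 10⁻⁴)(-3.4)+(8.1 × 10⁻⁴)(-0.82) = 1.5 × 10⁻⁴ → stable
  155–162 m: −αΔT+βΔS = −(2.4 × 10⁻⁴)(-1.8)+(8.1 × 10⁻⁴)(+0.93) = 1.2 × 10⁻³ → stable
  162–179 m: −αΔT+βΔS = −(2.4 × 10⁻⁴)(+1.1)+(8.1 × 10⁻⁴)(-1.94) = -1.8 × 10⁻³ → UNSTABLE
The 162–179 m interval has Δρ < 0: lighter water underlies denser water.

162–179 m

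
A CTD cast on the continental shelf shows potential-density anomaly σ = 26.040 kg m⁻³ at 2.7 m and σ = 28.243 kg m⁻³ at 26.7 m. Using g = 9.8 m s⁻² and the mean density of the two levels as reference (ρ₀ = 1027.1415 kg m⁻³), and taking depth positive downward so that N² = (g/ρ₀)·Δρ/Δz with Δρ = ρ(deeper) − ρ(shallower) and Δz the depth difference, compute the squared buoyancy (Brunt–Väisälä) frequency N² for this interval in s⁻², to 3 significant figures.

Δρ = 1028.243 − 1026.040 = 2.203 kg m⁻³ over Δz = 26.7 − 2.7 = 24 m.
N² = (9.8/1027.1415) × (2.203/24) = 8.7579 × 10⁻⁴ s⁻² ≈ 8.76 × 10⁻⁴ s⁻².

8.76 × 10⁻⁴ s⁻²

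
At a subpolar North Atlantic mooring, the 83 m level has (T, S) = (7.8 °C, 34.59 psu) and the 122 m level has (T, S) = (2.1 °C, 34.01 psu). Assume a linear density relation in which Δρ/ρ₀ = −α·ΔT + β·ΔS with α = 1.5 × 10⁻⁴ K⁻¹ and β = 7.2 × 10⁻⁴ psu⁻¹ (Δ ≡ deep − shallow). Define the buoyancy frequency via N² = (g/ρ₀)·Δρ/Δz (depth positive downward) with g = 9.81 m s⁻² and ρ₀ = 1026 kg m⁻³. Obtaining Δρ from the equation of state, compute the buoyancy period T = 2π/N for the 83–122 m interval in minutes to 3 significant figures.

ΔT = -5.7 K, ΔS = -0.58 psu (deep − shallow).
Δρ/ρ₀ = −αΔT + βΔS = 8.55 × 10⁻⁴ − 4.176 × 10⁻⁴ = 4.374 × 10⁻⁴, so Δρ ≈ 0.4488 kg m⁻³.
N² = (g/ρ₀)·Δρ/Δz = g·(Δρ/ρ₀)/Δz = 9.81 × 4.374 × 10⁻⁴ / 39 = 1.1002 × 10⁻⁴ s⁻².
N = √(1.1002 × 10⁻⁴) = 0.010489 rad s⁻¹ → T = 2π/N = 599.03 s = 9.9838 min ≈ 9.98 min.

9.98 min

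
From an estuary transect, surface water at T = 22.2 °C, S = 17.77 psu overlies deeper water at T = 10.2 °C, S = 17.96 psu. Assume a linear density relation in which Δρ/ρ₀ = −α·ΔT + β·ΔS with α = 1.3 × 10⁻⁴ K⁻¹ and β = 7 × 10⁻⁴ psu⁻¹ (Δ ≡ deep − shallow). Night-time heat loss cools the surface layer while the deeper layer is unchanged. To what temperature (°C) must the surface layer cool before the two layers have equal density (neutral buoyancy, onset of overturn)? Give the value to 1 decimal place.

9.2 °C

Neutral buoyancy requires Δρ = 0, i.e. −α(T_deep − T_surf′) + β(S_deep − S_surf) = 0.
T_surf′ = T_deep − (β/α)·ΔS = 10.2 − (7 × 10⁻⁴/1.3 × 10⁻⁴)·(+0.19) = 9.177 °C.
Cooling required: 22.2 − (9.177) = 13.023 °C.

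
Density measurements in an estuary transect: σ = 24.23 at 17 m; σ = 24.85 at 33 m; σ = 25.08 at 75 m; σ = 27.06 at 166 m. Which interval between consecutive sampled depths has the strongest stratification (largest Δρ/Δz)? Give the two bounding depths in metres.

Compute the density gradient over each adjacent pair:
  17–33 m: Δρ/Δz = 0.62/16 = 0.039 kg m⁻⁴
  33–75 m: Δρ/Δz = 0.23/42 = 5.5 × 10⁻³ kg m⁻⁴
  75–166 m: Δρ/Δz = 1.98/91 = 0.022 kg m⁻⁴
The largest gradient is in the 17–33 m interval — the pycnocline.

17–33 m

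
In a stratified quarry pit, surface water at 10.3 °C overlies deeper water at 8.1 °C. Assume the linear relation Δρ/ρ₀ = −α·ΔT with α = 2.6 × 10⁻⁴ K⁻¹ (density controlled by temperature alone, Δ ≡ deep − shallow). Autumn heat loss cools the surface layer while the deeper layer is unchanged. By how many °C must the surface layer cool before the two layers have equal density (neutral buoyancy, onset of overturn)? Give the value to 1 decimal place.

With temperature the only control, equal density requires T_surf′ = T_deep.
T_surf′ = 8.1 °C.
Cooling required: 10.3 − 8.1 = 2.2 °C.

2.2 °C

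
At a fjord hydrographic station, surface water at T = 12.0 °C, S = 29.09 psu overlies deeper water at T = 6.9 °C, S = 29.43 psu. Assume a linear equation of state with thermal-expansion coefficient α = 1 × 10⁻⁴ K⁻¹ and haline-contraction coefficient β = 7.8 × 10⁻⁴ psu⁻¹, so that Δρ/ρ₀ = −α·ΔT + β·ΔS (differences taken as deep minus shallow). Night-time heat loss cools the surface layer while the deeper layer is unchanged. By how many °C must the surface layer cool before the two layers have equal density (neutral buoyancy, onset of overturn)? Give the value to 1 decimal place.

Neutral buoyancy requires Δρ = 0, i.e. −α(T_deep − T_surf′) + β(S_deep − S_surf) = 0.
T_surf′ = T_deep − (β/α)·ΔS = 6.9 − (7.8 × 10⁻⁴/1 × 10⁻⁴)·(+0.34) = 4.248 °C.
Cooling required: 12.0 − (4.248) = 7.752 °C.

7.8 °C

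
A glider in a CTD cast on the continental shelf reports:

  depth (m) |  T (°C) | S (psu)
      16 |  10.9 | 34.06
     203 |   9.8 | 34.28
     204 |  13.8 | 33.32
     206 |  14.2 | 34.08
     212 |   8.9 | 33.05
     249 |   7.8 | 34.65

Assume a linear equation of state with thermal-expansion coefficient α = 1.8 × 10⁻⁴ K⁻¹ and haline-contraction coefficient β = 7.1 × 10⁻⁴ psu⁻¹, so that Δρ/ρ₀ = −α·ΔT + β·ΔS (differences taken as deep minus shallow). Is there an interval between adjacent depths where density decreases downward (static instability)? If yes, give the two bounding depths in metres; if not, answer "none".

203–204 m

Evaluate Δρ/ρ₀ = −αΔT + βΔS across each adjacent pair:
  16–203 m: −αΔT+βΔS = −(1.8 × 10⁻⁴)(-1.1)+(7.1 × 10⁻⁴)(+0.22) = 3.5 × 10⁻⁴ → stable
  203–204 m: −αΔT+βΔS = −(1.8 × 10⁻⁴)(+4.0)+(7.1 × 10⁻⁴)(-0.96) = -1.4 × 10⁻³ → UNSTABLE
  204–206 m: −αΔT+βΔS = −(1.8 × 10⁻⁴)(+0.4)+(7.1 × 10⁻⁴)(+0.76) = 4.7 × 10⁻⁴ → stable
  206–212 m: −αΔT+βΔS = −(1.8 × 10⁻⁴)(-5.3)+(7.1 × 10⁻⁴)(-1.03) = 2.2 × 10⁻⁴ → stable
  212–249 m: −αΔT+βΔS = −(1.8 × 10⁻⁴)(-1.1)+(7.1 × 10⁻⁴)(+1.60) = 1.3 × 10⁻³ → stable
The 203–204 m interval has Δρ < 0: lighter water underlies denser water.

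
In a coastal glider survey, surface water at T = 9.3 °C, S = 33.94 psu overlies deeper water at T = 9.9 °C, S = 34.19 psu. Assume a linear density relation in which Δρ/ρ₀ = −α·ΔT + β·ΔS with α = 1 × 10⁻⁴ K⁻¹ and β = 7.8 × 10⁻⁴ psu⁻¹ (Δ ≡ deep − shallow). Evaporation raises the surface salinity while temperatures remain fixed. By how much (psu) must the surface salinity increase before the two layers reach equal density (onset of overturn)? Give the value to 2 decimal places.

Neutral buoyancy requires −α(T_deep − T_surf) + β(S_deep − S_surf′) = 0.
S_surf′ = S_deep − (α/β)·ΔT = 34.19 − (1 × 10⁻⁴/7.8 × 10⁻⁴)·(+0.6) = 34.1131 psu.
Increase required: 34.1131 − 33.94 = 0.1731 psu.

0.17 psu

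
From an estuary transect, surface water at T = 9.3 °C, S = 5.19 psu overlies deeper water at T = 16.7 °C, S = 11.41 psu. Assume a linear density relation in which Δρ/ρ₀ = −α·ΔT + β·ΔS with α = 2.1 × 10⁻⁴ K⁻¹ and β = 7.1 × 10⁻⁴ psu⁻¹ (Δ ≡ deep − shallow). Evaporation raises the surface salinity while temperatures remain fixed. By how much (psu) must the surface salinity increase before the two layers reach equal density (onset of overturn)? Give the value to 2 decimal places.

4.03 psu

Neutral buoyancy requires −α(T_deep − T_surf) + β(S_deep − S_surf′) = 0.
S_surf′ = S_deep − (α/β)·ΔT = 11.41 − (2.1 × 10⁻⁴/7.1 × 10⁻⁴)·(+7.4) = 9.2213 psu.
Increase required: 9.2213 − 5.19 = 4.0313 psu.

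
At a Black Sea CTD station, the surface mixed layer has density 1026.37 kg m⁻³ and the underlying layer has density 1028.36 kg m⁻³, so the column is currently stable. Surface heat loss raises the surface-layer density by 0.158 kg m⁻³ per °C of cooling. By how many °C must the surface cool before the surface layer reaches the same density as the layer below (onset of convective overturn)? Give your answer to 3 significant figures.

Density deficit of the surface layer: 1028.36 − 1026.37 = 1.99 kg m⁻³.
Required change = 1.99 / 0.158 = 12.6 °C.

12.6 °C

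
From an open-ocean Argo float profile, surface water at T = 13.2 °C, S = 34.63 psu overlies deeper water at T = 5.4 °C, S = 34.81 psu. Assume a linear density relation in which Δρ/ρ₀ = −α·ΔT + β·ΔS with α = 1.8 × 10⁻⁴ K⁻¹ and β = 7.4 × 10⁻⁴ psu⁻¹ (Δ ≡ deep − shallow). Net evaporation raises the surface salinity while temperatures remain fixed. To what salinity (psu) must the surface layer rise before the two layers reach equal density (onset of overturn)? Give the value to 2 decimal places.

Neutral buoyancy requires −α(T_deep − T_surf) + β(S_deep − S_surf′) = 0.
S_surf′ = S_deep − (α/β)·ΔT = 34.81 − (1.8 × 10⁻⁴/7.4 × 10⁻⁴)·(-7.8) = 36.7073 psu.
Increase required: 36.7073 − 34.63 = 2.0773 psu.

36.71 psu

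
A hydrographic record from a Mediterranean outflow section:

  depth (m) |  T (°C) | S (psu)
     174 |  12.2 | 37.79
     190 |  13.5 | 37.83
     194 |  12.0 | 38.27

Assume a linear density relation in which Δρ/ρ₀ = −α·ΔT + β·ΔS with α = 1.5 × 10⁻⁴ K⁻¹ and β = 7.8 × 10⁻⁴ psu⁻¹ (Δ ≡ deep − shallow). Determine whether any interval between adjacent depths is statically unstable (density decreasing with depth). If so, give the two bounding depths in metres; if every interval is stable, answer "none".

Evaluate Δρ/ρ₀ = −αΔT + βΔS across each adjacent pair:
  174–190 m: −αΔT+βΔS = −(1.5 × 10⁻⁴)(+1.3)+(7.8 × 10⁻⁴)(+0.04) = -1.6 × 10⁻⁴ → UNSTABLE
  190–194 m: −αΔT+βΔS = −(1.5 × 10⁻⁴)(-1.5)+(7.8 × 10⁻⁴)(+0.44) = 5.7 × 10⁻⁴ → stable
The 174–190 m interval has Δρ < 0: lighter water underlies denser water.

174–190 m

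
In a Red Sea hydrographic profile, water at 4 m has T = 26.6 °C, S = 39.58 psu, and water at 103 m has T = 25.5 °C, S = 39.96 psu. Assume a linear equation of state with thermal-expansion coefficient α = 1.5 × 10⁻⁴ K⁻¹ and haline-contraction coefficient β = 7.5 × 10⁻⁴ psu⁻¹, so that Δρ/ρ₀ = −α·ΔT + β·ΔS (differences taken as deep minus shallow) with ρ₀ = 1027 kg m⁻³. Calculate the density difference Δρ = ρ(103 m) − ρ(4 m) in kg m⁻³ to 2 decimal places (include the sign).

+0.46 kg m⁻³

ΔT = -1.1 K, ΔS = +0.38 psu (deep − shallow).
Δρ/ρ₀ = −(1.5 × 10⁻⁴)(-1.1) + (7.5 × 10⁻⁴)(+0.38) = 4.50 × 10⁻⁴.
Δρ = 1027 × (4.50 × 10⁻⁴) = +0.46 kg m⁻³.
Positive Δρ: denser below, stable.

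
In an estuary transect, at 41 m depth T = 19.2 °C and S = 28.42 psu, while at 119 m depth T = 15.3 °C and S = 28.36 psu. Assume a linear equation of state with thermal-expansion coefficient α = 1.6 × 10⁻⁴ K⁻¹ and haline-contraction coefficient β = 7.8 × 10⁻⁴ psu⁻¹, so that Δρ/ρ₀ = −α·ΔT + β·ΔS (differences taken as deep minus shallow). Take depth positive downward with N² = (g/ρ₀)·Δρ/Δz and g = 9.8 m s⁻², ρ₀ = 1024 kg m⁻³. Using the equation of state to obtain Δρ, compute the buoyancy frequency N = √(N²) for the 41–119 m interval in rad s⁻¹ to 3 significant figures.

ΔT = -3.9 K, ΔS = -0.06 psu (deep − shallow).
Δρ/ρ₀ = −αΔT + βΔS = 6.24 × 10⁻⁴ − 4.68 × 10⁻⁵ = 5.772 × 10⁻⁴, so Δρ ≈ 0.5911 kg m⁻³.
N² = (g/ρ₀)·Δρ/Δz = g·(Δρ/ρ₀)/Δz = 9.8 × 5.772 × 10⁻⁴ / 78 = 7.2520 × 10⁻⁵ s⁻².
N = √(7.2520 × 10⁻⁵) = 8.5159 × 10⁻³ rad s⁻¹ ≈ 8.52 × 10⁻³ rad s⁻¹.

8.52 × 10⁻³ rad s⁻¹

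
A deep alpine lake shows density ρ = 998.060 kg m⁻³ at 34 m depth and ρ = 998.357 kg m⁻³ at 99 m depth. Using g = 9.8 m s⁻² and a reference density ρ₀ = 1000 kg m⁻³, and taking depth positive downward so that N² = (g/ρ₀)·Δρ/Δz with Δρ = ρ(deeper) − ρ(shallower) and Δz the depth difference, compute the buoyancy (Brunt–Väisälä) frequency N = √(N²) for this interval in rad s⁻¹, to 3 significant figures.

Δρ = 998.357 − 998.060 = 0.297 kg m⁻³ over Δz = 99 − 34 = 65 m.
N² = (9.8/1000) × (0.297/65) = 4.4778 × 10⁻⁵ s⁻².
N = √(4.4778 × 10⁻⁵) = 6.6916 × 10⁻³ rad s⁻¹ ≈ 6.69 × 10⁻³ rad s⁻¹.

6.69 × 10⁻³ rad s⁻¹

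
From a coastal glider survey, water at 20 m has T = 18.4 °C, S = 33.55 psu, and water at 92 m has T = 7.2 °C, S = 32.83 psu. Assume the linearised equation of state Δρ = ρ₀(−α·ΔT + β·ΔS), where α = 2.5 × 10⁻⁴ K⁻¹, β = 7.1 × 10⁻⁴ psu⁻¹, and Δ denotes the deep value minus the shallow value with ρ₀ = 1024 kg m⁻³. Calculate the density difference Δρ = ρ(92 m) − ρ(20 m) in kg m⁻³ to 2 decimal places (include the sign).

+2.34 kg m⁻³

ΔT = -11.2 K, ΔS = -0.72 psu (deep − shallow).
Δρ/ρ₀ = −(2.5 × 10⁻⁴)(-11.2) + (7.1 × 10⁻⁴)(-0.72) = 2.2888 × 10⁻³.
Δρ = 1024 × (2.2888 × 10⁻³) = +2.34 kg m⁻³.
Positive Δρ: denser below, stable.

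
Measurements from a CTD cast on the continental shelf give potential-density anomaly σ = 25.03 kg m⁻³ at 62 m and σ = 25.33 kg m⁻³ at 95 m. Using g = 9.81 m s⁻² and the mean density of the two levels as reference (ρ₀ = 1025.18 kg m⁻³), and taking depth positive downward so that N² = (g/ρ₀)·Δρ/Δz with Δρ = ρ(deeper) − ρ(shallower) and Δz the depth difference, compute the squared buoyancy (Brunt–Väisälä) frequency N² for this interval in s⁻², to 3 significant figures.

8.70 × 10⁻⁵ s⁻²

Δρ = 1025.33 − 1025.03 = 0.30 kg m⁻³ over Δz = 95 − 62 = 33 m.
N² = (9.81/1025.18) × (0.30/33) = 8.6991 × 10⁻⁵ s⁻² ≈ 8.70 × 10⁻⁵ s⁻².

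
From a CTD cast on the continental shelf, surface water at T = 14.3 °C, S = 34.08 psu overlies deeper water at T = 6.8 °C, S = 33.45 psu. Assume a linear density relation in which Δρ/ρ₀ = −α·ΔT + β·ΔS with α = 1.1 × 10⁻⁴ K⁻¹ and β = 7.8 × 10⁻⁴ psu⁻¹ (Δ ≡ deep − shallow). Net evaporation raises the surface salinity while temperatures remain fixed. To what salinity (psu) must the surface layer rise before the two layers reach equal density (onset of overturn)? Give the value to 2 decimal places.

34.51 psu

Neutral buoyancy requires −α(T_deep − T_surf) + β(S_deep − S_surf′) = 0.
S_surf′ = S_deep − (α/β)·ΔT = 33.45 − (1.1 × 10⁻⁴/7.8 × 10⁻⁴)·(-7.5) = 34.5077 psu.
Increase required: 34.5077 − 34.08 = 0.4277 psu.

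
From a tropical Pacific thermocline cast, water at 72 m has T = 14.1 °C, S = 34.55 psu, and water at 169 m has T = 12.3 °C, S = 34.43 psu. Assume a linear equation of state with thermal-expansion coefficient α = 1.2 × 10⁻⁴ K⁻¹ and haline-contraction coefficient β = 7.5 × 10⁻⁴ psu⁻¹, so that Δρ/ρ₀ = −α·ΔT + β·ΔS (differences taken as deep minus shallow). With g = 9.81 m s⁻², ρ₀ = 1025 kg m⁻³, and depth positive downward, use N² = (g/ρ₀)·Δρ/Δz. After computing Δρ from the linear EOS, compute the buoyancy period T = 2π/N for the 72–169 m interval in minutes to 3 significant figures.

29.3 min

ΔT = -1.8 K, ΔS = -0.12 psu (deep − shallow).
Δρ/ρ₀ = −αΔT + βΔS = 2.16 × 10⁻⁴ − 9.00 × 10⁻⁵ = 1.26 × 10⁻⁴, so Δρ ≈ 0.1292 kg m⁻³.
N² = (g/ρ₀)·Δρ/Δz = g·(Δρ/ρ₀)/Δz = 9.81 × 1.26 × 10⁻⁴ / 97 = 1.2743 × 10⁻⁵ s⁻².
N = √(1.2743 × 10⁻⁵) = 3.5697 × 10⁻³ rad s⁻¹ → T = 2π/N = 1.7601 × 10³ s = 29.335 min ≈ 29.3 min.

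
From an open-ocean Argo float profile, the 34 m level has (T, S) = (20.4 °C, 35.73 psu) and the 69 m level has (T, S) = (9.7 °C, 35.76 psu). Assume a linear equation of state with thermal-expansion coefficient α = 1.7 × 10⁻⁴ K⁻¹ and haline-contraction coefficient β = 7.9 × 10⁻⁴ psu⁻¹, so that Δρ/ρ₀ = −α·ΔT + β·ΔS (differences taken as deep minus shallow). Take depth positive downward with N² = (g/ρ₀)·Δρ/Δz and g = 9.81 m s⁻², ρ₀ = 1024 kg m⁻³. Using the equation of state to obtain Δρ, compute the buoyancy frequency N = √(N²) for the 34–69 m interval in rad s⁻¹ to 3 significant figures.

0.0227 rad s⁻¹

ΔT = -10.7 K, ΔS = +0.03 psu (deep − shallow).
Δρ/ρ₀ = −αΔT + βΔS = 1.819 × 10⁻³ + 2.37 × 10⁻⁵ = 1.8427 × 10⁻³, so Δρ ≈ 1.887 kg m⁻³.
N² = (g/ρ₀)·Δρ/Δz = g·(Δρ/ρ₀)/Δz = 9.81 × 1.8427 × 10⁻³ / 35 = 5.1648 × 10⁻⁴ s⁻².
N = √(5.1648 × 10⁻⁴) = 0.022726 rad s⁻¹ ≈ 0.0227 rad s⁻¹.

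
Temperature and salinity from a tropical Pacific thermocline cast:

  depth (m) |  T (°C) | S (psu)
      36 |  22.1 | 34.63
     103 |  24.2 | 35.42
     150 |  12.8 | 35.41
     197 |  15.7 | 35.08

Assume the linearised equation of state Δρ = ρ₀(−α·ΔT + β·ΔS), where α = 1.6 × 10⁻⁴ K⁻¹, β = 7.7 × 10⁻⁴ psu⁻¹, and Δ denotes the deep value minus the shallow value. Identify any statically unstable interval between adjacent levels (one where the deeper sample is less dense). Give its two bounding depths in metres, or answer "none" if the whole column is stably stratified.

Evaluate Δρ/ρ₀ = −αΔT + βΔS across each adjacent pair:
  36–103 m: −αΔT+βΔS = −(1.6 × 10⁻⁴)(+2.1)+(7.7 × 10⁻⁴)(+0.79) = 2.7 × 10⁻⁴ → stable
  103–150 m: −αΔT+βΔS = −(1.6 × 10⁻⁴)(-11.4)+(7.7 × 10⁻⁴)(-0.01) = 1.8 × 10⁻³ → stable
  150–197 m: −αΔT+βΔS = −(1.6 × 10⁻⁴)(+2.9)+(7.7 × 10⁻⁴)(-0.33) = -7.2 × 10⁻⁴ → UNSTABLE
The 150–197 m interval has Δρ < 0: lighter water underlies denser water.

150–197 m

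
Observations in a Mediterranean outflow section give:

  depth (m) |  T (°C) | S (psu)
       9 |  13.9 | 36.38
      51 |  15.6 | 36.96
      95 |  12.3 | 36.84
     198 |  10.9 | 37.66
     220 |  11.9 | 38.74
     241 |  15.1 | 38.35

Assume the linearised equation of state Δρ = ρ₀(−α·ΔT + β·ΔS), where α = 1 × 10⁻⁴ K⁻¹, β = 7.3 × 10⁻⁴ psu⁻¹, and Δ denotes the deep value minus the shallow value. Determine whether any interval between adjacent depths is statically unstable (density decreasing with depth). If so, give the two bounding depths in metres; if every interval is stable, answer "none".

220–241 m

Evaluate Δρ/ρ₀ = −αΔT + βΔS across each adjacent pair:
  9–51 m: −αΔT+βΔS = −(1 × 10⁻⁴)(+1.7)+(7.3 × 10⁻⁴)(+0.58) = 2.5 × 10⁻⁴ → stable
  51–95 m: −αΔT+βΔS = −(1 × 10⁻⁴)(-3.3)+(7.3 × 10⁻⁴)(-0.12) = 2.4 × 10⁻⁴ → stable
  95–198 m: −αΔT+βΔS = −(1 × 10⁻⁴)(-1.4)+(7.3 × 10⁻⁴)(+0.82) = 7.4 × 10⁻⁴ → stable
  198–220 m: −αΔT+βΔS = −(1 × 10⁻⁴)(+1.0)+(7.3 × 10⁻⁴)(+1.08) = 6.9 × 10⁻⁴ → stable
  220–241 m: −αΔT+βΔS = −(1 × 10⁻⁴)(+3.2)+(7.3 × 10⁻⁴)(-0.39) = -6.0 × 10⁻⁴ → UNSTABLE
The 220–241 m interval has Δρ < 0: lighter water underlies denser water.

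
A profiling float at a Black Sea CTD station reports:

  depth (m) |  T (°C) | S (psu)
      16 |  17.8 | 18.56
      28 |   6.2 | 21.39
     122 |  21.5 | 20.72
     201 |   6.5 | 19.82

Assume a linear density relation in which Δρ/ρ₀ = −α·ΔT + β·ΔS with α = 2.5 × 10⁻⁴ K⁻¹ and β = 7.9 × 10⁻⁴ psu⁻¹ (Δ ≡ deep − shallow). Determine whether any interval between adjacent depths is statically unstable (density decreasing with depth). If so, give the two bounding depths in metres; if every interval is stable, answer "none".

Evaluate Δρ/ρ₀ = −αΔT + βΔS across each adjacent pair:
  16–28 m: −αΔT+βΔS = −(2.5 × 10⁻⁴)(-11.6)+(7.9 × 10⁻⁴)(+2.83) = 5.1 × 10⁻³ → stable
  28–122 m: −αΔT+βΔS = −(2.5 × 10⁻⁴)(+15.3)+(7.9 × 10⁻⁴)(-0.67) = -4.4 × 10⁻³ → UNSTABLE
  122–201 m: −αΔT+βΔS = −(2.5 × 10⁻⁴)(-15.0)+(7.9 × 10⁻⁴)(-0.90) = 3.0 × 10⁻³ → stable
The 28–122 m interval has Δρ < 0: lighter water underlies denser water.

28–122 m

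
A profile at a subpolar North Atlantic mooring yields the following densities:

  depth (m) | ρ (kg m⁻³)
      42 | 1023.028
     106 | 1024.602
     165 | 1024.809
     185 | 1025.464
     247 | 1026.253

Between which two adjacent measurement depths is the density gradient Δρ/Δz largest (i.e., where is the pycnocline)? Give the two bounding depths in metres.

165–185 m

Compute the density gradient over each adjacent pair:
  42–106 m: Δρ/Δz = 1.574/64 = 0.025 kg m⁻⁴
  106–165 m: Δρ/Δz = 0.207/59 = 3.5 × 10⁻³ kg m⁻⁴
  165–185 m: Δρ/Δz = 0.655/20 = 0.033 kg m⁻⁴
  185–247 m: Δρ/Δz = 0.789/62 = 0.013 kg m⁻⁴
The largest gradient is in the 165–185 m interval — the pycnocline.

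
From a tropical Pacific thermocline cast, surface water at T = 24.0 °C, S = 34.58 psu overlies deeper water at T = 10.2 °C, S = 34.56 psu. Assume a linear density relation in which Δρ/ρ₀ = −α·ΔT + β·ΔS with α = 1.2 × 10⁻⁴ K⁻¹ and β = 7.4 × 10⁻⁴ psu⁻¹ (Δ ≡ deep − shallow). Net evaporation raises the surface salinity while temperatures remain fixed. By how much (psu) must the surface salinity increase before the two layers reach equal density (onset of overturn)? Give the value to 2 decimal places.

Neutral buoyancy requires −α(T_deep − T_surf) + β(S_deep − S_surf′) = 0.
S_surf′ = S_deep − (α/β)·ΔT = 34.56 − (1.2 × 10⁻⁴/7.4 × 10⁻⁴)·(-13.8) = 36.7978 psu.
Increase required: 36.7978 − 34.58 = 2.2178 psu.

2.22 psu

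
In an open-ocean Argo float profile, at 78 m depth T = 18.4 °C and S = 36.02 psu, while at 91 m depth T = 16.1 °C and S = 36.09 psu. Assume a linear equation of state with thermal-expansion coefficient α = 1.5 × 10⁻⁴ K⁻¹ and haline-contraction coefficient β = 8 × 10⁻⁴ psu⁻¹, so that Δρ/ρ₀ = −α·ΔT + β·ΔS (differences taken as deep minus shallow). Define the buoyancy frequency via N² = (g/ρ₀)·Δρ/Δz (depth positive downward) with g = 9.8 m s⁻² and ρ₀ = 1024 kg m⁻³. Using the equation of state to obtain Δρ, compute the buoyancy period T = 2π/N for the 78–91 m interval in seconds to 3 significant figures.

ΔT = -2.3 K, ΔS = +0.07 psu (deep − shallow).
Δρ/ρ₀ = −αΔT + βΔS = 3.45 × 10⁻⁴ + 5.60 × 10⁻⁵ = 4.01 × 10⁻⁴, so Δρ ≈ 0.4106 kg m⁻³.
N² = (g/ρ₀)·Δρ/Δz = g·(Δρ/ρ₀)/Δz = 9.8 × 4.01 × 10⁻⁴ / 13 = 3.0229 × 10⁻⁴ s⁻².
N = √(3.0229 × 10⁻⁴) = 0.017386 rad s⁻¹ → T = 2π/N = 361.39 s ≈ 361 s.

361 s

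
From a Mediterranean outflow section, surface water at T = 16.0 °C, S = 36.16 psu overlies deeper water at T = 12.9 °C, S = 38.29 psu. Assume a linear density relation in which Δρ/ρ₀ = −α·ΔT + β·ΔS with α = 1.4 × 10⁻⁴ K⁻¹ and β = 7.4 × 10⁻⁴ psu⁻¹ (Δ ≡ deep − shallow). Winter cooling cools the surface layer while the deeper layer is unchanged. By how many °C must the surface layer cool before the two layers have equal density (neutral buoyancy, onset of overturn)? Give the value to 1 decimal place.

Neutral buoyancy requires Δρ = 0, i.e. −α(T_deep − T_surf′) + β(S_deep − S_surf) = 0.
T_surf′ = T_deep − (β/α)·ΔS = 12.9 − (7.4 × 10⁻⁴/1.4 × 10⁻⁴)·(+2.13) = 1.641 °C.
Cooling required: 16.0 − (1.641) = 14.359 °C.

14.4 °C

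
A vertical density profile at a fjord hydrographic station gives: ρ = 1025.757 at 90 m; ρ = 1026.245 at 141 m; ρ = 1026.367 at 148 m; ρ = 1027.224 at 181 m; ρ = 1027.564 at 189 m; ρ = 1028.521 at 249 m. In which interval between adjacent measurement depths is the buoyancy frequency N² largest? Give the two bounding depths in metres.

Compute the density gradient over each adjacent pair:
  90–141 m: Δρ/Δz = 0.488/51 = 9.6 × 10⁻³ kg m⁻⁴
  141–148 m: Δρ/Δz = 0.122/7 = 0.017 kg m⁻⁴
  148–181 m: Δρ/Δz = 0.857/33 = 0.026 kg m⁻⁴
  181–189 m: Δρ/Δz = 0.340/8 = 0.043 kg m⁻⁴
  189–249 m: Δρ/Δz = 0.957/60 = 0.016 kg m⁻⁴
The largest gradient is in the 181–189 m interval — the pycnocline.

181–189 m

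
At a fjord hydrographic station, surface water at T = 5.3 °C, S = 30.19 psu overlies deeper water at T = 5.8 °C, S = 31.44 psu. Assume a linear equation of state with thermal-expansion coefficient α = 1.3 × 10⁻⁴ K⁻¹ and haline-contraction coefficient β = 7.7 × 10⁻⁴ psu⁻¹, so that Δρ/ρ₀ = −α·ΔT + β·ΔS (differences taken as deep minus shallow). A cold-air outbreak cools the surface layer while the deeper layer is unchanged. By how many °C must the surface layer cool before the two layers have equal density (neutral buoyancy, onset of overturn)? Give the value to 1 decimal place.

Neutral buoyancy requires Δρ = 0, i.e. −α(T_deep − T_surf′) + β(S_deep − S_surf) = 0.
T_surf′ = T_deep − (β/α)·ΔS = 5.8 − (7.7 × 10⁻⁴/1.3 × 10⁻⁴)·(+1.25) = -1.604 °C.
Cooling required: 5.3 − (-1.604) = 6.904 °C.

6.9 °C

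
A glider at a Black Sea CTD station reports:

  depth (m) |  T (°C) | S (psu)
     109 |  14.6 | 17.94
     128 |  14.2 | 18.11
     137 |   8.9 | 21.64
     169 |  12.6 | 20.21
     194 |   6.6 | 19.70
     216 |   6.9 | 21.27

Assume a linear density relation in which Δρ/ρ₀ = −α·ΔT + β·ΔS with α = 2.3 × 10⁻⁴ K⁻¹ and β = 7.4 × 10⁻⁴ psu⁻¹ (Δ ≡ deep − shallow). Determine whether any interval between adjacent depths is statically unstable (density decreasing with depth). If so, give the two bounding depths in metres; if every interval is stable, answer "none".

Evaluate Δρ/ρ₀ = −αΔT + βΔS across each adjacent pair:
  109–128 m: −αΔT+βΔS = −(2.3 × 10⁻⁴)(-0.4)+(7.4 × 10⁻⁴)(+0.17) = 2.2 × 10⁻⁴ → stable
  128–137 m: −αΔT+βΔS = −(2.3 × 10⁻⁴)(-5.3)+(7.4 × 10⁻⁴)(+3.53) = 3.8 × 10⁻³ → stable
  137–169 m: −αΔT+βΔS = −(2.3 × 10⁻⁴)(+3.7)+(7.4 × 10⁻⁴)(-1.43) = -1.9 × 10⁻³ → UNSTABLE
  169–194 m: −αΔT+βΔS = −(2.3 × 10⁻⁴)(-6.0)+(7.4 × 10⁻⁴)(-0.51) = 1.0 × 10⁻³ → stable
  194–216 m: −αΔT+βΔS = −(2.3 × 10⁻⁴)(+0.3)+(7.4 × 10⁻⁴)(+1.57) = 1.1 × 10⁻³ → stable
The 137–169 m interval has Δρ < 0: lighter water underlies denser water.

137–169 m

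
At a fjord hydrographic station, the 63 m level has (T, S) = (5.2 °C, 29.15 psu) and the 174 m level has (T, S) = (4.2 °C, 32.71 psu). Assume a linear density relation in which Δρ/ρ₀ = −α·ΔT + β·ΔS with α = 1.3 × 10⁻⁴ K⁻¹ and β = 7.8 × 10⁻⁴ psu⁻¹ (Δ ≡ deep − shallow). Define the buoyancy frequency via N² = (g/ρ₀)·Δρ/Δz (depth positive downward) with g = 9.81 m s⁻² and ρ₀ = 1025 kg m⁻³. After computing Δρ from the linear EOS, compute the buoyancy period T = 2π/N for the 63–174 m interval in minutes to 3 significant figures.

ΔT = -1.0 K, ΔS = +3.56 psu (deep − shallow).
Δρ/ρ₀ = −αΔT + βΔS = 1.30 × 10⁻⁴ + 2.7768 × 10⁻³ = 2.9068 × 10⁻³, so Δρ ≈ 2.979 kg m⁻³.
N² = (g/ρ₀)·Δρ/Δz = g·(Δρ/ρ₀)/Δz = 9.81 × 2.9068 × 10⁻³ / 111 = 2.5690 × 10⁻⁴ s⁻².
N = √(2.5690 × 10⁻⁴) = 0.016028 rad s⁻¹ → T = 2π/N = 392.01 s = 6.5335 min ≈ 6.53 min.

6.53 min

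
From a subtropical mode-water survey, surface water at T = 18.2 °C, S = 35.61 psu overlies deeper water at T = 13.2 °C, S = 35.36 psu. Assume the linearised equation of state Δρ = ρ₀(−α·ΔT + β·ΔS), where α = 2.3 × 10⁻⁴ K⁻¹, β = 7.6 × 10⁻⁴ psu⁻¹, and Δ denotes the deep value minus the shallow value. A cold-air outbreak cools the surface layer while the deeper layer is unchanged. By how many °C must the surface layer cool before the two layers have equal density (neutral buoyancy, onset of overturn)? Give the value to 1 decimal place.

4.2 °C

Neutral buoyancy requires Δρ = 0, i.e. −α(T_deep − T_surf′) + β(S_deep − S_surf) = 0.
T_surf′ = T_deep − (β/α)·ΔS = 13.2 − (7.6 × 10⁻⁴/2.3 × 10⁻⁴)·(-0.25) = 14.026 °C.
Cooling required: 18.2 − (14.026) = 4.174 °C.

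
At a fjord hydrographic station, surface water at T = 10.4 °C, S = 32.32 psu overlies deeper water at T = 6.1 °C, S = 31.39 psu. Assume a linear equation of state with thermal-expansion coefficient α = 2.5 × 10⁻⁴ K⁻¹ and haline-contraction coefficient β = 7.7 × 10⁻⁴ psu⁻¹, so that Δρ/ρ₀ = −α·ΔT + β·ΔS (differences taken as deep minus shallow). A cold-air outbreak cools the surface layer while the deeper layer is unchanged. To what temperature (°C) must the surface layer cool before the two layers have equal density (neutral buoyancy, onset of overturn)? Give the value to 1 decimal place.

9.0 °C

Neutral buoyancy requires Δρ = 0, i.e. −α(T_deep − T_surf′) + β(S_deep − S_surf) = 0.
T_surf′ = T_deep − (β/α)·ΔS = 6.1 − (7.7 × 10⁻⁴/2.5 × 10⁻⁴)·(-0.93) = 8.964 °C.
Cooling required: 10.4 − (8.964) = 1.436 °C.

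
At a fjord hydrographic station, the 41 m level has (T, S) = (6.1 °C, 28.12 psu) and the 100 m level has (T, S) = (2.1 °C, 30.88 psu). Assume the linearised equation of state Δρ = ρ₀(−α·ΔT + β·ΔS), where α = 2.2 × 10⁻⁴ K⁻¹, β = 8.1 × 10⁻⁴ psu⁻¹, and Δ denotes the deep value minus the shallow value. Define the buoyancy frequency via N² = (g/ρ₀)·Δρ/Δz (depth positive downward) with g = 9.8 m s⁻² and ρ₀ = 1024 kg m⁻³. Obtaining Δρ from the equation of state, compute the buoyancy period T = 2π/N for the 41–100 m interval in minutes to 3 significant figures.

ΔT = -4.0 K, ΔS = +2.76 psu (deep − shallow).
Δρ/ρ₀ = −αΔT + βΔS = 8.80 × 10⁻⁴ + 2.2356 × 10⁻³ = 3.1156 × 10⁻³, so Δρ ≈ 3.190 kg m⁻³.
N² = (g/ρ₀)·Δρ/Δz = g·(Δρ/ρ₀)/Δz = 9.8 × 3.1156 × 10⁻³ / 59 = 5.1751 × 10⁻⁴ s⁻².
N = √(5.1751 × 10⁻⁴) = 0.022749 rad s⁻¹ → T = 2π/N = 276.20 s = 4.6033 min ≈ 4.60 min.

4.60 min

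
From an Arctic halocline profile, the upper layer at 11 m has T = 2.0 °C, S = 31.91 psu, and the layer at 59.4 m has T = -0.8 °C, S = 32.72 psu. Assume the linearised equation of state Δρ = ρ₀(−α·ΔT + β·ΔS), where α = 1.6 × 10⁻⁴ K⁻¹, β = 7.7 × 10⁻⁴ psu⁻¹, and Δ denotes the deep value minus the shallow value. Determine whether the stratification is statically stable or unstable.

stable

ΔT = -0.8 − 2.0 = -2.8 K and ΔS = 32.72 − 31.91 = +0.81 psu (deep − shallow).
−αΔT = 4.48 × 10⁻⁴; βΔS = 6.237 × 10⁻⁴; sum Δρ/ρ₀ = 1.0717 × 10⁻³.
Δρ/ρ₀ > 0, so Δρ > 0: deeper water is denser → statically stable.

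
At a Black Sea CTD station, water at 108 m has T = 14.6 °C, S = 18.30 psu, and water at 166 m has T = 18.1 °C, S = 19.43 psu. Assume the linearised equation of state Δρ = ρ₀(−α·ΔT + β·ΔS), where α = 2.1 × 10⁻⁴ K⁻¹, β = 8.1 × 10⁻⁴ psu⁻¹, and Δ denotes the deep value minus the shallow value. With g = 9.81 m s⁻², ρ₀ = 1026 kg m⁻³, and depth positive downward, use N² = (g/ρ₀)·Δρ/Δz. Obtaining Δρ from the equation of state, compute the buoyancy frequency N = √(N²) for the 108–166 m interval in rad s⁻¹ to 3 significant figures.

5.52 × 10⁻³ rad s⁻¹

ΔT = +3.5 K, ΔS = +1.13 psu (deep − shallow).
Δρ/ρ₀ = −αΔT + βΔS = -7.35 × 10⁻⁴ + 9.153 × 10⁻⁴ = 1.803 × 10⁻⁴, so Δρ ≈ 0.1850 kg m⁻³.
N² = (g/ρ₀)·Δρ/Δz = g·(Δρ/ρ₀)/Δz = 9.81 × 1.803 × 10⁻⁴ / 58 = 3.0496 × 10⁻⁵ s⁻².
N = √(3.0496 × 10⁻⁵) = 5.5223 × 10⁻³ rad s⁻¹ ≈ 5.52 × 10⁻³ rad s⁻¹.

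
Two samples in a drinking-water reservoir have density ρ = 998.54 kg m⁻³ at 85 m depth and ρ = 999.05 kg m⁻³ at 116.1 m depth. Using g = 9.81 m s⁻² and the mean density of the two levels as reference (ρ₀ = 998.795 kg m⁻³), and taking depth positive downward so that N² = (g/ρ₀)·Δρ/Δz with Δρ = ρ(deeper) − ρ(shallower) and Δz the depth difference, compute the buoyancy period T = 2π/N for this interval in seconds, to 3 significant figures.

495 s

Δρ = 999.05 − 998.54 = 0.51 kg m⁻³ over Δz = 116.1 − 85 = 31.1 m.
N² = (9.81/998.795) × (0.51/31.1) = 1.6107 × 10⁻⁴ s⁻².
N = √(1.6107 × 10⁻⁴) = 0.012691 rad s⁻¹, so T = 2π/N = 495.09 s ≈ 495 s.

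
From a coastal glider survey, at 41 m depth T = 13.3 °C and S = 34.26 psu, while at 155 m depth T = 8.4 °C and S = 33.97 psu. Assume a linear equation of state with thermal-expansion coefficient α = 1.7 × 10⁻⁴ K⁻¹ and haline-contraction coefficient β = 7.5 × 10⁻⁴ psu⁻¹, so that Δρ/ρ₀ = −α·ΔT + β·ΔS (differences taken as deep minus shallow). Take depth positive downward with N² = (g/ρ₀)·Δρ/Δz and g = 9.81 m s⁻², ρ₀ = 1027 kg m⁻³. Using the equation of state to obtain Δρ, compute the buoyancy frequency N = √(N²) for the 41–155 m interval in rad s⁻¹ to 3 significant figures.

ΔT = -4.9 K, ΔS = -0.29 psu (deep − shallow).
Δρ/ρ₀ = −αΔT + βΔS = 8.33 × 10⁻⁴ − 2.175 × 10⁻⁴ = 6.155 × 10⁻⁴, so Δρ ≈ 0.6321 kg m⁻³.
N² = (g/ρ₀)·Δρ/Δz = g·(Δρ/ρ₀)/Δz = 9.81 × 6.155 × 10⁻⁴ / 114 = 5.2965 × 10⁻⁵ s⁻².
N = √(5.2965 × 10⁻⁵) = 7.2777 × 10⁻³ rad s⁻¹ ≈ 7.28 × 10⁻³ rad s⁻¹.

7.28 × 10⁻³ rad s⁻¹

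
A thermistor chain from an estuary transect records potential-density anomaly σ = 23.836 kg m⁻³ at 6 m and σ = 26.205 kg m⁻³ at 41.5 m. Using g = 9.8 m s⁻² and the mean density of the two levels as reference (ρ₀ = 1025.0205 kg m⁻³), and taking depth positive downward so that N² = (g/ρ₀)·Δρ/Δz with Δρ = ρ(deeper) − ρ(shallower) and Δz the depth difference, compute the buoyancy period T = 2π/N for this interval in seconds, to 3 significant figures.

249 s

Δρ = 1026.205 − 1023.836 = 2.369 kg m⁻³ over Δz = 41.5 − 6 = 35.5 m.
N² = (9.8/1025.0205) × (2.369/35.5) = 6.3801 × 10⁻⁴ s⁻².
N = √(6.3801 × 10⁻⁴) = 0.025259 rad s⁻¹, so T = 2π/N = 248.75 s ≈ 249 s.
Since Δρ > 0 the layer is stably stratified.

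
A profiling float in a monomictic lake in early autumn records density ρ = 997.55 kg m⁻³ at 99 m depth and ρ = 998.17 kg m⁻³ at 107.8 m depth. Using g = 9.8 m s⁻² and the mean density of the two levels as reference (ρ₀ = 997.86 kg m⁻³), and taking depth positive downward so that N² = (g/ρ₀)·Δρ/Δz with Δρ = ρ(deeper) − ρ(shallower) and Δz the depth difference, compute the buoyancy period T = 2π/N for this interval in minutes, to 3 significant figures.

3.98 min

Δρ = 998.17 − 997.55 = 0.62 kg m⁻³ over Δz = 107.8 − 99 = 8.8 m.
N² = (9.8/997.86) × (0.62/8.8) = 6.9194 × 10⁻⁴ s⁻².
N = √(6.9194 × 10⁻⁴) = 0.026305 rad s⁻¹, so T = 2π/N = 238.86 s = 3.9810 min ≈ 3.98 min.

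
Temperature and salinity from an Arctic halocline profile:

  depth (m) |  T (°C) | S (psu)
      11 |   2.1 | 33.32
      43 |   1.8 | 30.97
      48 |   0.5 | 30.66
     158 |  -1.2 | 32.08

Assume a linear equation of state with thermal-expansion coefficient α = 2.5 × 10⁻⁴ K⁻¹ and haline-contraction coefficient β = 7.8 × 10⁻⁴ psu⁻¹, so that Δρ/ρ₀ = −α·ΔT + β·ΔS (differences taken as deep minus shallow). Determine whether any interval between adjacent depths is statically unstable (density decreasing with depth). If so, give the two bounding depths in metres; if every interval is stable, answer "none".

Evaluate Δρ/ρ₀ = −αΔT + βΔS across each adjacent pair:
  11–43 m: −αΔT+βΔS = −(2.5 × 10⁻⁴)(-0.3)+(7.8 × 10⁻⁴)(-2.35) = -1.8 × 10⁻³ → UNSTABLE
  43–48 m: −αΔT+βΔS = −(2.5 × 10⁻⁴)(-1.3)+(7.8 × 10⁻⁴)(-0.31) = 8.3 × 10⁻⁵ → stable
  48–158 m: −αΔT+βΔS = −(2.5 × 10⁻⁴)(-1.7)+(7.8 × 10⁻⁴)(+1.42) = 1.5 × 10⁻³ → stable
The 11–43 m interval has Δρ < 0: lighter water underlies denser water.

11–43 m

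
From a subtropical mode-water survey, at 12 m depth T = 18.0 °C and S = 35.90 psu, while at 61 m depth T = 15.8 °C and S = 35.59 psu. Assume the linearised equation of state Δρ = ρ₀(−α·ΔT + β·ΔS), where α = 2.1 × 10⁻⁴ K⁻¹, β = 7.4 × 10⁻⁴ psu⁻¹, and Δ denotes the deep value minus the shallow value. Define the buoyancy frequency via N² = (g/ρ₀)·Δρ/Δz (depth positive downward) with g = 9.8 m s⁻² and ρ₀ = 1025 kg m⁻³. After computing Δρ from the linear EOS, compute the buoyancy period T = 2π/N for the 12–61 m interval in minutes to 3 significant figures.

15.4 min

ΔT = -2.2 K, ΔS = -0.31 psu (deep − shallow).
Δρ/ρ₀ = −αΔT + βΔS = 4.62 × 10⁻⁴ − 2.294 × 10⁻⁴ = 2.326 × 10⁻⁴, so Δρ ≈ 0.2384 kg m⁻³.
N² = (g/ρ₀)·Δρ/Δz = g·(Δρ/ρ₀)/Δz = 9.8 × 2.326 × 10⁻⁴ / 49 = 4.6520 × 10⁻⁵ s⁻².
N = √(4.6520 × 10⁻⁵) = 6.8206 × 10⁻³ rad s⁻¹ → T = 2π/N = 921.21 s = 15.354 min ≈ 15.4 min.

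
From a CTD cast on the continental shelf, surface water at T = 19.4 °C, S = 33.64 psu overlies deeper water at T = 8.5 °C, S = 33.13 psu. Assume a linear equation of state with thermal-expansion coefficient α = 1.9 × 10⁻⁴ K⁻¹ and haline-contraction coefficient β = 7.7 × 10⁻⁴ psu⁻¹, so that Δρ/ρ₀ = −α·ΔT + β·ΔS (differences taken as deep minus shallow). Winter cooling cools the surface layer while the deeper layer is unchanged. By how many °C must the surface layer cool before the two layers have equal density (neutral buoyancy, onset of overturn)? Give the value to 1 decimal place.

8.8 °C

Neutral buoyancy requires Δρ = 0, i.e. −α(T_deep − T_surf′) + β(S_deep − S_surf) = 0.
T_surf′ = T_deep − (β/α)·ΔS = 8.5 − (7.7 × 10⁻⁴/1.9 × 10⁻⁴)·(-0.51) = 10.567 °C.
Cooling required: 19.4 − (10.567) = 8.833 °C.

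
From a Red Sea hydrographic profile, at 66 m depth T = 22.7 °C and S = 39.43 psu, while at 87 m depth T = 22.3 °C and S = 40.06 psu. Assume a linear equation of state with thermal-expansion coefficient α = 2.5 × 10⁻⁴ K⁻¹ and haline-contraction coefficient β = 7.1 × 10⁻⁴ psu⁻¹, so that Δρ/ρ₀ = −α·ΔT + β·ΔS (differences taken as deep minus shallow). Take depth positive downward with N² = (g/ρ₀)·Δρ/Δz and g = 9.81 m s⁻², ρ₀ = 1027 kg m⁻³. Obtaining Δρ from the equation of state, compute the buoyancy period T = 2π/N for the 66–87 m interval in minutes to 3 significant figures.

6.55 min

ΔT = -0.4 K, ΔS = +0.63 psu (deep − shallow).
Δρ/ρ₀ = −αΔT + βΔS = 1.00 × 10⁻⁴ + 4.473 × 10⁻⁴ = 5.473 × 10⁻⁴, so Δρ ≈ 0.5621 kg m⁻³.
N² = (g/ρ₀)·Δρ/Δz = g·(Δρ/ρ₀)/Δz = 9.81 × 5.473 × 10⁻⁴ / 21 = 2.5567 × 10⁻⁴ s⁻².
N = √(2.5567 × 10⁻⁴) = 0.015990 rad s⁻¹ → T = 2π/N = 392.94 s = 6.5490 min ≈ 6.55 min.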